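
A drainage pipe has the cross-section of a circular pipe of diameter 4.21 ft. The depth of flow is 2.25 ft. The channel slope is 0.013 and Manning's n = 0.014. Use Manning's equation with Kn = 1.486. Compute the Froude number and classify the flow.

For a circular section of diameter D = 4.21 ft at depth y = 2.25 ft, the central angle is θ = 2 arccos(1 − 2y/D) = 3.279 rad. Then A = (D²/8)(θ − sin θ) = 7.57 ft² and P = Dθ/2 = 6.903 ft.
Hydraulic radius R = A/P = 7.57/6.903 = 1.097 ft.
V = (1.486/n) R^(2/3) √S = (1.486/0.014) × 1.097^(2/3) × √0.013 = 12.87 ft/s. Hydraulic depth D_h = A/T = 7.57/4.2 = 1.802 ft.
Froude number Fr = V/√(g·D_h) = 12.87/√(32.2×1.802) = 1.69, which is greater than 1, so the flow is supercritical.

supercritical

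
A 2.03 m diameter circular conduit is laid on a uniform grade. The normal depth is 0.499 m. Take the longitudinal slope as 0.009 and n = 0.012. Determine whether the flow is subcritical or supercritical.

For a circular section of diameter D = 2.03 m at depth y = 0.499 m, the central angle is θ = 2 arccos(1 − 2y/D) = 2.075 rad. Then A = (D²/8)(θ − sin θ) = 0.6178 m² and P = Dθ/2 = 2.106 m.
Hydraulic radius R = A/P = 0.6178/2.106 = 0.2934 m.
V = (1/n) R^(2/3) √S = (1/0.012) × 0.2934^(2/3) × √0.009 = 3.49 m/s. Hydraulic depth D_h = A/T = 0.6178/1.748 = 0.3534 m.
Froude number Fr = V/√(g·D_h) = 3.49/√(9.81×0.3534) = 1.87, which is greater than 1, so the flow is supercritical.

supercritical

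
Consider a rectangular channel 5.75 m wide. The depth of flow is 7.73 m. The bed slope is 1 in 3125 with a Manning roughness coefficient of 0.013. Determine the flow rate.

Flow area A = b·y = 5.75 × 7.73 = 44.45 m². Wetted perimeter P = b + 2y = 5.75 + 2×7.73 = 21.21 m.
Hydraulic radius R = A/P = 44.45/21.21 = 2.096 m.
Manning's equation: Q = (1/n) A R^(2/3) S^(1/2) = (1/0.013) × 44.45 × 2.096^(2/3) × 0.00032^(1/2) = 100 m³/s.

Q = 100 m³/s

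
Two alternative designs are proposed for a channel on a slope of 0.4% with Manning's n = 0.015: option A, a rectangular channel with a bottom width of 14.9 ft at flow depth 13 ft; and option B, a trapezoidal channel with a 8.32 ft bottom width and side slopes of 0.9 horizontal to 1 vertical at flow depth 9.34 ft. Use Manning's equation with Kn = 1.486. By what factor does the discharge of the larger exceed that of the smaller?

1.25

Channel A: Flow area A = b·y = 14.9 × 13 = 193.7 ft². Wetted perimeter P = b + 2y = 14.9 + 2×13 = 40.9 ft. Hydraulic radius R = A/P = 193.7/40.9 = 4.736 ft. Q_A = (1.486/0.015)·193.7·4.736^(2/3)·√0.004 = 3423 ft³/s.
Channel B: With bottom width b = 8.32 ft and side slope z = 0.9: A = (b + zy)y = (8.32 + 0.9×9.34)×9.34 = 156.2 ft²; P = b + 2y√(1+z²) = 8.32 + 2×9.34×1.345 = 33.45 ft. Hydraulic radius R = A/P = 156.2/33.45 = 4.67 ft. Q_B = (1.486/0.015)·156.2·4.67^(2/3)·√0.004 = 2735 ft³/s.
The larger discharge is 3423 ft³/s and the smaller is 2735 ft³/s; the ratio is 1.25.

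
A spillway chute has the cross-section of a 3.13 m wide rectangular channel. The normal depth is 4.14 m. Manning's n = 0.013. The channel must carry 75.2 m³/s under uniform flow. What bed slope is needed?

Flow area A = b·y = 3.13 × 4.14 = 12.96 m². Wetted perimeter P = b + 2y = 3.13 + 2×4.14 = 11.41 m.
Hydraulic radius R = A/P = 12.96/11.41 = 1.136 m.
From Manning's equation, S = [nQ / (1 A R^(2/3))]² = [0.013 × 75.2 / (1 × 12.96 × 1.136^(2/3))]² = 0.0048.

S = 0.0048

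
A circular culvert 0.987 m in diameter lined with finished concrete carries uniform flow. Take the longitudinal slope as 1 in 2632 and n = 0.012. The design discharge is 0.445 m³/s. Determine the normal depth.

Manning's equation rearranged: A R^(2/3) = nQ / (1·√S) = 0.012 × 0.445 / (√0.0003799) = 0.274.
Try y = 0.918 m: A R^(2/3) = 0.3236 — over.
Try y = 0.607 m: A R^(2/3) = 0.2099 — short.
Try y = 0.739 m: A R^(2/3) = 0.2739 — close enough.

y_n = 0.739 m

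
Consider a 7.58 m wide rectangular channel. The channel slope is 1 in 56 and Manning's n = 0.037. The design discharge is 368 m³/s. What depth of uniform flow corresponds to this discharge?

Manning's equation rearranged: A R^(2/3) = nQ / (1·√S) = 0.037 × 368 / (√0.01786) = 101.9.
At y = 6.25 m: A R^(2/3) = 83.96 — low.
At y = 7.31 m: A R^(2/3) = 102 — matches.

y_n = 7.31 m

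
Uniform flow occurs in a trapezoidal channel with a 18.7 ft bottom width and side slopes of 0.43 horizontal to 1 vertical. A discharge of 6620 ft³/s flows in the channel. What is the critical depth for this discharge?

y_c = 14 ft

At critical depth, Q² T / (g A³) = 1, i.e. A³/T = Q²/g = 6620²/32.2 = 1361000.
At y = 11.3 ft: A³/T = 663900 — low.
At y = 14 ft: A³/T = 1348000 — matches.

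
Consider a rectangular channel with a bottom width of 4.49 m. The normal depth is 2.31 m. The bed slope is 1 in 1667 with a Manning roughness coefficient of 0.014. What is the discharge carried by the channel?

Flow area A = b·y = 4.49 × 2.31 = 10.37 m². Wetted perimeter P = b + 2y = 4.49 + 2×2.31 = 9.11 m.
Hydraulic radius R = A/P = 10.37/9.11 = 1.139 m.
Manning's equation: Q = (1/n) A R^(2/3) S^(1/2) = (1/0.014) × 10.37 × 1.139^(2/3) × 0.0005999^(1/2) = 19.8 m³/s.

Q = 19.8 m³/s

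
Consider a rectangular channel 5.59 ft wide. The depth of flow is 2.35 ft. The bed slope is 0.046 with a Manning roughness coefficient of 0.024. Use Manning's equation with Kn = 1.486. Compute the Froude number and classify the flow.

Flow area A = b·y = 5.59 × 2.35 = 13.14 ft². Wetted perimeter P = b + 2y = 5.59 + 2×2.35 = 10.29 ft.
Hydraulic radius R = A/P = 13.14/10.29 = 1.277 ft.
V = (1.486/n) R^(2/3) √S = (1.486/0.024) × 1.277^(2/3) × √0.046 = 15.63 ft/s. Hydraulic depth D_h = A/T = 13.14/5.59 = 2.35 ft.
Froude number Fr = V/√(g·D_h) = 15.63/√(32.2×2.35) = 1.8, which is greater than 1, so the flow is supercritical.

supercritical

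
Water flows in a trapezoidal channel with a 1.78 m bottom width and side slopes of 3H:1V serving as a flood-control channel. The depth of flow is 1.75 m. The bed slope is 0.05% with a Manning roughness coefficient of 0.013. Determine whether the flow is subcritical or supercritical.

subcritical

With bottom width b = 1.78 m and side slope z = 3: A = (b + zy)y = (1.78 + 3×1.75)×1.75 = 12.3 m²; P = b + 2y√(1+z²) = 1.78 + 2×1.75×3.162 = 12.85 m.
Hydraulic radius R = A/P = 12.3/12.85 = 0.9575 m.
V = (1/n) R^(2/3) √S = (1/0.013) × 0.9575^(2/3) × √0.0005 = 1.671 m/s. Hydraulic depth D_h = A/T = 12.3/12.28 = 1.002 m.
Froude number Fr = V/√(g·D_h) = 1.671/√(9.81×1.002) = 0.533, which is less than 1, so the flow is subcritical.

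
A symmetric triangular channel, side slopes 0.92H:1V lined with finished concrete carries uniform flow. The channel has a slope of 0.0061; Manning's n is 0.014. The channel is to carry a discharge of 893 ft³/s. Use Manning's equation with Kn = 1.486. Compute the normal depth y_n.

y_n = 7.82 ft

Manning's equation rearranged: A R^(2/3) = nQ / (1.486·√S) = 0.014 × 893 / (1.486 × √0.0061) = 107.7.
Trying y = 8.6 ft: A R^(2/3) = 138.7 — too large.
Trying y = 6.19 ft: A R^(2/3) = 57.72 — too small.
Trying y = 7.82 ft: A R^(2/3) = 107.7 — matches.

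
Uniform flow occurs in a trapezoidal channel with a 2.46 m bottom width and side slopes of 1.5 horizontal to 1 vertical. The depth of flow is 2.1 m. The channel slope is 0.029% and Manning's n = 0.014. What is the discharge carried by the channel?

Q = 16 m³/s

With bottom width b = 2.46 m and side slope z = 1.5: A = (b + zy)y = (2.46 + 1.5×2.1)×2.1 = 11.78 m²; P = b + 2y√(1+z²) = 2.46 + 2×2.1×1.803 = 10.03 m.
Hydraulic radius R = A/P = 11.78/10.03 = 1.174 m.
Manning's equation: Q = (1/n) A R^(2/3) S^(1/2) = (1/0.014) × 11.78 × 1.174^(2/3) × 0.00029^(1/2) = 16 m³/s.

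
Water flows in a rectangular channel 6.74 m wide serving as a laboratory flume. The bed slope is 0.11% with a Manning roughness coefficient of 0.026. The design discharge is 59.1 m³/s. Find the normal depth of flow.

y_n = 4.45 m

Manning's equation rearranged: A R^(2/3) = nQ / (1·√S) = 0.026 × 59.1 / (√0.0011) = 46.33.
Try y = 3.51 m: A R^(2/3) = 33.95 — short.
Try y = 4.45 m: A R^(2/3) = 46.3 — close enough.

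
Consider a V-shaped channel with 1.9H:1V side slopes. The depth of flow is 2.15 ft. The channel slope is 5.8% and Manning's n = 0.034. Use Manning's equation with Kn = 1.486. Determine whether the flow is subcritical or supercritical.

supercritical

For a triangular section with side slope z = 1.9: A = zy² = 1.9×2.15² = 8.783 ft²; P = 2y√(1+z²) = 2×2.15×2.147 = 9.232 ft.
Hydraulic radius R = A/P = 8.783/9.232 = 0.9513 ft.
V = (1.486/n) R^(2/3) √S = (1.486/0.034) × 0.9513^(2/3) × √0.058 = 10.18 ft/s. Hydraulic depth D_h = A/T = 8.783/8.17 = 1.075 ft.
Froude number Fr = V/√(g·D_h) = 10.18/√(32.2×1.075) = 1.73, which is greater than 1, so the flow is supercritical.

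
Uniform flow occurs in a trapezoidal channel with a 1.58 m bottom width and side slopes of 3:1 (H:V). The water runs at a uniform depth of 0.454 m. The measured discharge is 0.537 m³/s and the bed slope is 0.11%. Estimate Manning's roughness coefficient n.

With bottom width b = 1.58 m and side slope z = 3: A = (b + zy)y = (1.58 + 3×0.454)×0.454 = 1.336 m²; P = b + 2y√(1+z²) = 1.58 + 2×0.454×3.162 = 4.451 m.
Hydraulic radius R = A/P = 1.336/4.451 = 0.3001 m.
Rearranging Manning's equation: n = (1/Q) A R^(2/3) S^(1/2) = (1/0.537) × 1.336 × 0.3001^(2/3) × √0.0011 = 0.037.

n = 0.037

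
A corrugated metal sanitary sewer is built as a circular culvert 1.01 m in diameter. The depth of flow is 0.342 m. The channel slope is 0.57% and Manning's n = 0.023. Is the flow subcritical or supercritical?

For a circular section of diameter D = 1.01 m at depth y = 0.342 m, the central angle is θ = 2 arccos(1 − 2y/D) = 2.484 rad. Then A = (D²/8)(θ − sin θ) = 0.2389 m² and P = Dθ/2 = 1.255 m.
Hydraulic radius R = A/P = 0.2389/1.255 = 0.1904 m.
V = (1/n) R^(2/3) √S = (1/0.023) × 0.1904^(2/3) × √0.0057 = 1.086 m/s. Hydraulic depth D_h = A/T = 0.2389/0.9559 = 0.2499 m.
Froude number Fr = V/√(g·D_h) = 1.086/√(9.81×0.2499) = 0.694, which is less than 1, so the flow is subcritical.

subcritical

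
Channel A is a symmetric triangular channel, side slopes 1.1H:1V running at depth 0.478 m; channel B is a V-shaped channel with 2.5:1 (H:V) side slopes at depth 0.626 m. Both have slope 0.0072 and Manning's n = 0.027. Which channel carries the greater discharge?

channel B

Channel A: For a triangular section with side slope z = 1.1: A = zy² = 1.1×0.478² = 0.2513 m²; P = 2y√(1+z²) = 2×0.478×1.487 = 1.421 m. Hydraulic radius R = A/P = 0.2513/1.421 = 0.1768 m. Q_A = (1/0.027)·0.2513·0.1768^(2/3)·√0.0072 = 0.2489 m³/s.
Channel B: For a triangular section with side slope z = 2.5: A = zy² = 2.5×0.626² = 0.9797 m²; P = 2y√(1+z²) = 2×0.626×2.693 = 3.371 m. Hydraulic radius R = A/P = 0.9797/3.371 = 0.2906 m. Q_B = (1/0.027)·0.9797·0.2906^(2/3)·√0.0072 = 1.351 m³/s.
Q_A = 0.2489 m³/s vs Q_B = 1.351 m³/s, so channel B carries more.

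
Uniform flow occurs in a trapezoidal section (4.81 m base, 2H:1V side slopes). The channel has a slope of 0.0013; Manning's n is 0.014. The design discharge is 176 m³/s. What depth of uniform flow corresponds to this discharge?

Manning's equation rearranged: A R^(2/3) = nQ / (1·√S) = 0.014 × 176 / (√0.0013) = 68.34.
Try y = 3.93 m: A R^(2/3) = 84.85 — too large.
Try y = 2.7 m: A R^(2/3) = 38.22 — too small.
Try y = 3.56 m: A R^(2/3) = 68.51 — close enough.

y_n = 3.56 m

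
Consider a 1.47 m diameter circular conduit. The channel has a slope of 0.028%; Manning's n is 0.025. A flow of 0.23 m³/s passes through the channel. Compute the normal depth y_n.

y_n = 0.642 m

Manning's equation rearranged: A R^(2/3) = nQ / (1·√S) = 0.025 × 0.23 / (√0.00028) = 0.3436.
Trying y = 0.734 m: A R^(2/3) = 0.4344 — high.
Trying y = 0.463 m: A R^(2/3) = 0.1873 — low.
Trying y = 0.642 m: A R^(2/3) = 0.3439 — ≈ 0.3436.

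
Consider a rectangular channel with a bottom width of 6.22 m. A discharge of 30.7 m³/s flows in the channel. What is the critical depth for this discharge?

For a rectangular channel, critical depth y_c = (q²/g)^(1/3) where q = Q/b = 30.7/6.22 = 4.936 m²/s.
So y_c = (4.936²/9.81)^(1/3) = 1.35 m.

y_c = 1.35 m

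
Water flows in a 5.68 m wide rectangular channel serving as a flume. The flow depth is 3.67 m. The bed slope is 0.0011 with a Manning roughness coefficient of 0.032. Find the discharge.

Flow area A = b·y = 5.68 × 3.67 = 20.85 m². Wetted perimeter P = b + 2y = 5.68 + 2×3.67 = 13.02 m.
Hydraulic radius R = A/P = 20.85/13.02 = 1.601 m.
Manning's equation: Q = (1/n) A R^(2/3) S^(1/2) = (1/0.032) × 20.85 × 1.601^(2/3) × 0.0011^(1/2) = 29.6 m³/s.

Q = 29.6 m³/s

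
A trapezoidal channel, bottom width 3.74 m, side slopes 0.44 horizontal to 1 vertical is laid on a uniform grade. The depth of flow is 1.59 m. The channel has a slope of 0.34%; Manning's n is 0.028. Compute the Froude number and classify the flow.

With bottom width b = 3.74 m and side slope z = 0.44: A = (b + zy)y = (3.74 + 0.44×1.59)×1.59 = 7.059 m²; P = b + 2y√(1+z²) = 3.74 + 2×1.59×1.093 = 7.214 m.
Hydraulic radius R = A/P = 7.059/7.214 = 0.9785 m.
V = (1/n) R^(2/3) √S = (1/0.028) × 0.9785^(2/3) × √0.0034 = 2.052 m/s. Hydraulic depth D_h = A/T = 7.059/5.139 = 1.374 m.
Froude number Fr = V/√(g·D_h) = 2.052/√(9.81×1.374) = 0.559, which is less than 1, so the flow is subcritical.

subcritical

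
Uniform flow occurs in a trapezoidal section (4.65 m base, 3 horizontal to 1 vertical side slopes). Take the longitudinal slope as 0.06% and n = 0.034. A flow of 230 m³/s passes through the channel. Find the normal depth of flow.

y_n = 6.2 m

Manning's equation rearranged: A R^(2/3) = nQ / (1·√S) = 0.034 × 230 / (√0.0006) = 319.3.
Try y = 6.94 m: A R^(2/3) = 418.4 — over.
Try y = 6.2 m: A R^(2/3) = 318.6 — close enough.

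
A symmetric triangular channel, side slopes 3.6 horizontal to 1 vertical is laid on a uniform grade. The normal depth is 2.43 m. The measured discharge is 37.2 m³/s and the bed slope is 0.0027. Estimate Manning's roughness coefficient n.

n = 0.033

For a triangular section with side slope z = 3.6: A = zy² = 3.6×2.43² = 21.26 m²; P = 2y√(1+z²) = 2×2.43×3.736 = 18.16 m.
Hydraulic radius R = A/P = 21.26/18.16 = 1.171 m.
Rearranging Manning's equation: n = (1/Q) A R^(2/3) S^(1/2) = (1/37.2) × 21.26 × 1.171^(2/3) × √0.0027 = 0.033.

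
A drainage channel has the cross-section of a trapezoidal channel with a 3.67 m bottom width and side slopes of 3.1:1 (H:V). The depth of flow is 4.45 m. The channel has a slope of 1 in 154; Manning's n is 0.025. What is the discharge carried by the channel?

Q = 447 m³/s

With bottom width b = 3.67 m and side slope z = 3.1: A = (b + zy)y = (3.67 + 3.1×4.45)×4.45 = 77.72 m²; P = b + 2y√(1+z²) = 3.67 + 2×4.45×3.257 = 32.66 m.
Hydraulic radius R = A/P = 77.72/32.66 = 2.38 m.
Manning's equation: Q = (1/n) A R^(2/3) S^(1/2) = (1/0.025) × 77.72 × 2.38^(2/3) × 0.006494^(1/2) = 447 m³/s.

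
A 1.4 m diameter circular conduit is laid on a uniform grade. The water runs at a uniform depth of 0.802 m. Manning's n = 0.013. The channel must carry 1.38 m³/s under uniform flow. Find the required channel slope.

S = 0.00141

For a circular section of diameter D = 1.4 m at depth y = 0.802 m, the central angle is θ = 2 arccos(1 − 2y/D) = 3.434 rad. Then A = (D²/8)(θ − sin θ) = 0.912 m² and P = Dθ/2 = 2.404 m.
Hydraulic radius R = A/P = 0.912/2.404 = 0.3794 m.
From Manning's equation, S = [nQ / (1 A R^(2/3))]² = [0.013 × 1.38 / (1 × 0.912 × 0.3794^(2/3))]² = 0.00141.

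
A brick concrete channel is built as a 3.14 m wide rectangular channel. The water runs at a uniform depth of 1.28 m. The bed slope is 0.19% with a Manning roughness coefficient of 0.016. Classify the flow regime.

Flow area A = b·y = 3.14 × 1.28 = 4.019 m². Wetted perimeter P = b + 2y = 3.14 + 2×1.28 = 5.7 m.
Hydraulic radius R = A/P = 4.019/5.7 = 0.7051 m.
V = (1/n) R^(2/3) √S = (1/0.016) × 0.7051^(2/3) × √0.0019 = 2.158 m/s. Hydraulic depth D_h = A/T = 4.019/3.14 = 1.28 m.
Froude number Fr = V/√(g·D_h) = 2.158/√(9.81×1.28) = 0.609, which is less than 1, so the flow is subcritical.

subcritical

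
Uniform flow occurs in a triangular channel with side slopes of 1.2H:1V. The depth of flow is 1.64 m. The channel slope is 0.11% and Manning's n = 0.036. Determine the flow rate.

Q = 2.19 m³/s

For a triangular section with side slope z = 1.2: A = zy² = 1.2×1.64² = 3.228 m²; P = 2y√(1+z²) = 2×1.64×1.562 = 5.124 m.
Hydraulic radius R = A/P = 3.228/5.124 = 0.6299 m.
Manning's equation: Q = (1/n) A R^(2/3) S^(1/2) = (1/0.036) × 3.228 × 0.6299^(2/3) × 0.0011^(1/2) = 2.19 m³/s.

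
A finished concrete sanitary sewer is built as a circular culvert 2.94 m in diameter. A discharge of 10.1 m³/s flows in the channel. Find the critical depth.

At critical depth, Q² T / (g A³) = 1, i.e. A³/T = Q²/g = 10.1²/9.81 = 10.4.
Try y = 0.964 m: A³/T = 2.631 — too small.
Try y = 1.38 m: A³/T = 10.45 — close enough.

y_c = 1.38 m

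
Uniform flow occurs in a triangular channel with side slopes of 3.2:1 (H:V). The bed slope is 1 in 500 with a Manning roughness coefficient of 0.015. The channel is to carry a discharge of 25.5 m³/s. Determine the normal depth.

y_n = 1.74 m

Manning's equation rearranged: A R^(2/3) = nQ / (1·√S) = 0.015 × 25.5 / (√0.002) = 8.553.
At y = 2.09 m: A R^(2/3) = 13.95 — high.
At y = 1.51 m: A R^(2/3) = 5.865 — low.
At y = 1.74 m: A R^(2/3) = 8.559 — ≈ 8.553.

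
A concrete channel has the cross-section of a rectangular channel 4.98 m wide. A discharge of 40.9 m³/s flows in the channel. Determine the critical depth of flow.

y_c = 1.9 m

For a rectangular channel, critical depth y_c = (q²/g)^(1/3) where q = Q/b = 40.9/4.98 = 8.213 m²/s.
So y_c = (8.213²/9.81)^(1/3) = 1.9 m.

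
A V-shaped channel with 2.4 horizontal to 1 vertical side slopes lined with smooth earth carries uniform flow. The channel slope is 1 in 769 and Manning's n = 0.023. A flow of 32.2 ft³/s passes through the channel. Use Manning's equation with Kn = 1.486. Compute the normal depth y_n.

Manning's equation rearranged: A R^(2/3) = nQ / (1.486·√S) = 0.023 × 32.2 / (1.486 × √0.0013) = 13.82.
Trying y = 2.69 ft: A R^(2/3) = 20.06 — high.
Trying y = 2.34 ft: A R^(2/3) = 13.83 — matches.

y_n = 2.34 ft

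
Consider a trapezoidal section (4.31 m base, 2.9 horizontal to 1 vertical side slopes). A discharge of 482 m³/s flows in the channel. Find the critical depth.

y_c = 4.94 m

At critical depth, Q² T / (g A³) = 1, i.e. A³/T = Q²/g = 482²/9.81 = 23680.
Trying y = 5.92 m: A³/T = 53190 — high.
Trying y = 3.41 m: A³/T = 4712 — low.
Trying y = 4.94 m: A³/T = 23670 — ≈ 23680.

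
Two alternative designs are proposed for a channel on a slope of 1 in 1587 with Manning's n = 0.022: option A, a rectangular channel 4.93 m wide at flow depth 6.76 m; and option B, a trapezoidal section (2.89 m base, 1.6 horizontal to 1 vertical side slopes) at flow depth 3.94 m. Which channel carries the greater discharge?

channel B

Channel A: Flow area A = b·y = 4.93 × 6.76 = 33.33 m². Wetted perimeter P = b + 2y = 4.93 + 2×6.76 = 18.45 m. Hydraulic radius R = A/P = 33.33/18.45 = 1.806 m. Q_A = (1/0.022)·33.33·1.806^(2/3)·√0.0006301 = 56.4 m³/s.
Channel B: With bottom width b = 2.89 m and side slope z = 1.6: A = (b + zy)y = (2.89 + 1.6×3.94)×3.94 = 36.22 m²; P = b + 2y√(1+z²) = 2.89 + 2×3.94×1.887 = 17.76 m. Hydraulic radius R = A/P = 36.22/17.76 = 2.04 m. Q_B = (1/0.022)·36.22·2.04^(2/3)·√0.0006301 = 66.48 m³/s.
Q_A = 56.4 m³/s vs Q_B = 66.48 m³/s, so channel B carries more.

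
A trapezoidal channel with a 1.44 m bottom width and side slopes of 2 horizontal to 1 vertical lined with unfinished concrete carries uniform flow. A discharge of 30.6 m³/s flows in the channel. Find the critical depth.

At critical depth, Q² T / (g A³) = 1, i.e. A³/T = Q²/g = 30.6²/9.81 = 95.45.
Try y = 2.17 m: A³/T = 195 — too large.
Try y = 1.38 m: A³/T = 27.98 — too small.
Try y = 1.84 m: A³/T = 95.01 — matches.

y_c = 1.84 m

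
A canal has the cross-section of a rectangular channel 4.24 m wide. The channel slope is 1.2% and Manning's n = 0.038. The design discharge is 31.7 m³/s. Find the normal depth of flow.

y_n = 2.4 m

Manning's equation rearranged: A R^(2/3) = nQ / (1·√S) = 0.038 × 31.7 / (√0.012) = 11.
Try y = 2.73 m: A R^(2/3) = 13.02 — over.
Try y = 2.14 m: A R^(2/3) = 9.463 — short.
Try y = 2.4 m: A R^(2/3) = 11.01 — close enough.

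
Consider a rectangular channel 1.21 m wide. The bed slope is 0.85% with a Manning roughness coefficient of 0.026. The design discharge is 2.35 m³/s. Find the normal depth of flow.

Manning's equation rearranged: A R^(2/3) = nQ / (1·√S) = 0.026 × 2.35 / (√0.0085) = 0.6627.
At y = 1.27 m: A R^(2/3) = 0.8478 — high.
At y = 1.04 m: A R^(2/3) = 0.6631 — ≈ 0.6627.

y_n = 1.04 m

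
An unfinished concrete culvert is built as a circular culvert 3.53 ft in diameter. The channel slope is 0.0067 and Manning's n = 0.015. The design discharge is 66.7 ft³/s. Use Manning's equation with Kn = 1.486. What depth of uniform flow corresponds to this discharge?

Manning's equation rearranged: A R^(2/3) = nQ / (1.486·√S) = 0.015 × 66.7 / (1.486 × √0.0067) = 8.225.
Try y = 3.01 ft: A R^(2/3) = 9.3 — too large.
Try y = 1.92 ft: A R^(2/3) = 5.179 — too small.
Try y = 2.65 ft: A R^(2/3) = 8.22 — close enough.

y_n = 2.65 ft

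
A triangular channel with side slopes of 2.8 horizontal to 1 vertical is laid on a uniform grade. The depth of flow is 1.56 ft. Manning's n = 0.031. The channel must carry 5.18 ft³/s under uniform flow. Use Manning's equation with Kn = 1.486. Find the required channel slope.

For a triangular section with side slope z = 2.8: A = zy² = 2.8×1.56² = 6.814 ft²; P = 2y√(1+z²) = 2×1.56×2.973 = 9.276 ft.
Hydraulic radius R = A/P = 6.814/9.276 = 0.7346 ft.
From Manning's equation, S = [nQ / (1.486 A R^(2/3))]² = [0.031 × 5.18 / (1.486 × 6.814 × 0.7346^(2/3))]² = 0.000379.

S = 0.000379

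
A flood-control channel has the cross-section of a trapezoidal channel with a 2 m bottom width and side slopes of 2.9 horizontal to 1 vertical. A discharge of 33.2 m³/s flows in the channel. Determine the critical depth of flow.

y_c = 1.62 m

At critical depth, Q² T / (g A³) = 1, i.e. A³/T = Q²/g = 33.2²/9.81 = 112.4.
Try y = 1.27 m: A³/T = 40.14 — short.
Try y = 1.81 m: A³/T = 180.7 — over.
Try y = 1.62 m: A³/T = 112.1 — close enough.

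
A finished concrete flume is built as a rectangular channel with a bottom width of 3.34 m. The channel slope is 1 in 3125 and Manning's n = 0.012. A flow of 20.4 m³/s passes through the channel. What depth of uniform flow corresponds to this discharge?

Manning's equation rearranged: A R^(2/3) = nQ / (1·√S) = 0.012 × 20.4 / (√0.00032) = 13.68.
Try y = 4.45 m: A R^(2/3) = 16.92 — high.
Try y = 3.73 m: A R^(2/3) = 13.7 — close enough.

y_n = 3.73 m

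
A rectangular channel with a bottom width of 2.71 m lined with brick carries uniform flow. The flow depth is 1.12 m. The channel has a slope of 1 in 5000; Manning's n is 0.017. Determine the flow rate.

Q = 1.82 m³/s

Flow area A = b·y = 2.71 × 1.12 = 3.035 m². Wetted perimeter P = b + 2y = 2.71 + 2×1.12 = 4.95 m.
Hydraulic radius R = A/P = 3.035/4.95 = 0.6132 m.
Manning's equation: Q = (1/n) A R^(2/3) S^(1/2) = (1/0.017) × 3.035 × 0.6132^(2/3) × 0.0002^(1/2) = 1.82 m³/s.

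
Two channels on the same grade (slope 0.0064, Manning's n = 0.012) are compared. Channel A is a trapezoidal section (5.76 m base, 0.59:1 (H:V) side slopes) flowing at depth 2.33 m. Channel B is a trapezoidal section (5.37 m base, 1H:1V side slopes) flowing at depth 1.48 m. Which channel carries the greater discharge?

channel A

Channel A: With bottom width b = 5.76 m and side slope z = 0.59: A = (b + zy)y = (5.76 + 0.59×2.33)×2.33 = 16.62 m²; P = b + 2y√(1+z²) = 5.76 + 2×2.33×1.161 = 11.17 m. Hydraulic radius R = A/P = 16.62/11.17 = 1.488 m. Q_A = (1/0.012)·16.62·1.488^(2/3)·√0.0064 = 144.5 m³/s.
Channel B: With bottom width b = 5.37 m and side slope z = 1: A = (b + zy)y = (5.37 + 1×1.48)×1.48 = 10.14 m²; P = b + 2y√(1+z²) = 5.37 + 2×1.48×1.414 = 9.556 m. Hydraulic radius R = A/P = 10.14/9.556 = 1.061 m. Q_B = (1/0.012)·10.14·1.061^(2/3)·√0.0064 = 70.3 m³/s.
Q_A = 144.5 m³/s vs Q_B = 70.3 m³/s, so channel A carries more.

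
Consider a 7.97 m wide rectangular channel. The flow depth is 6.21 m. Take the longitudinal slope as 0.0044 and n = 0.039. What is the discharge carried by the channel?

Flow area A = b·y = 7.97 × 6.21 = 49.49 m². Wetted perimeter P = b + 2y = 7.97 + 2×6.21 = 20.39 m.
Hydraulic radius R = A/P = 49.49/20.39 = 2.427 m.
Manning's equation: Q = (1/n) A R^(2/3) S^(1/2) = (1/0.039) × 49.49 × 2.427^(2/3) × 0.0044^(1/2) = 152 m³/s.

Q = 152 m³/s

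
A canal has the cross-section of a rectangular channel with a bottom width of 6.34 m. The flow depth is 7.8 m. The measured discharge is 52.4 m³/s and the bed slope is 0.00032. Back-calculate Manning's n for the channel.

n = 0.029

Flow area A = b·y = 6.34 × 7.8 = 49.45 m². Wetted perimeter P = b + 2y = 6.34 + 2×7.8 = 21.94 m.
Hydraulic radius R = A/P = 49.45/21.94 = 2.254 m.
Rearranging Manning's equation: n = (1/Q) A R^(2/3) S^(1/2) = (1/52.4) × 49.45 × 2.254^(2/3) × √0.00032 = 0.029.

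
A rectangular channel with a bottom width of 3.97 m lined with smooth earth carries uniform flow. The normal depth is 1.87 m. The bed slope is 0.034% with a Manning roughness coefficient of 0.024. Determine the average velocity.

Flow area A = b·y = 3.97 × 1.87 = 7.424 m². Wetted perimeter P = b + 2y = 3.97 + 2×1.87 = 7.71 m.
Hydraulic radius R = A/P = 7.424/7.71 = 0.9629 m.
From Manning's equation, V = (1/n) R^(2/3) S^(1/2) = (1/0.024) × 0.9629^(2/3) × 0.00034^(1/2) = 0.749 m/s.

V = 0.749 m/s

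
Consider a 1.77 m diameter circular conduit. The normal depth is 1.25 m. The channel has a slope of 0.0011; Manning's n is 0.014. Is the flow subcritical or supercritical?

For a circular section of diameter D = 1.77 m at depth y = 1.25 m, the central angle is θ = 2 arccos(1 − 2y/D) = 3.992 rad. Then A = (D²/8)(θ − sin θ) = 1.858 m² and P = Dθ/2 = 3.533 m.
Hydraulic radius R = A/P = 1.858/3.533 = 0.5258 m.
V = (1/n) R^(2/3) √S = (1/0.014) × 0.5258^(2/3) × √0.0011 = 1.543 m/s. Hydraulic depth D_h = A/T = 1.858/1.612 = 1.152 m.
Froude number Fr = V/√(g·D_h) = 1.543/√(9.81×1.152) = 0.459, which is less than 1, so the flow is subcritical.

subcritical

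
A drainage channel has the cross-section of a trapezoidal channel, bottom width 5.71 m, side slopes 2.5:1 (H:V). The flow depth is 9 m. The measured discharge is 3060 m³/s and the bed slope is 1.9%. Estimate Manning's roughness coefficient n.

n = 0.032

With bottom width b = 5.71 m and side slope z = 2.5: A = (b + zy)y = (5.71 + 2.5×9)×9 = 253.9 m²; P = b + 2y√(1+z²) = 5.71 + 2×9×2.693 = 54.18 m.
Hydraulic radius R = A/P = 253.9/54.18 = 4.686 m.
Rearranging Manning's equation: n = (1/Q) A R^(2/3) S^(1/2) = (1/3060) × 253.9 × 4.686^(2/3) × √0.019 = 0.032.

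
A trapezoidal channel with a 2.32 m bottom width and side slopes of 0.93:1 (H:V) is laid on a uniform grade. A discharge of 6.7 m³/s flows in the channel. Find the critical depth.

y_c = 0.841 m

At critical depth, Q² T / (g A³) = 1, i.e. A³/T = Q²/g = 6.7²/9.81 = 4.576.
Trying y = 0.73 m: A³/T = 2.853 — too small.
Trying y = 1 m: A³/T = 8.212 — too large.
Trying y = 0.841 m: A³/T = 4.572 — matches.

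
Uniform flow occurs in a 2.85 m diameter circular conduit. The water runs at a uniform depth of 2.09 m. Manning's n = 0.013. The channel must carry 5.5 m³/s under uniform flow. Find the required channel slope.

For a circular section of diameter D = 2.85 m at depth y = 2.09 m, the central angle is θ = 2 arccos(1 − 2y/D) = 4.113 rad. Then A = (D²/8)(θ − sin θ) = 5.014 m² and P = Dθ/2 = 5.86 m.
Hydraulic radius R = A/P = 5.014/5.86 = 0.8555 m.
From Manning's equation, S = [nQ / (1 A R^(2/3))]² = [0.013 × 5.5 / (1 × 5.014 × 0.8555^(2/3))]² = 0.00025.

S = 0.00025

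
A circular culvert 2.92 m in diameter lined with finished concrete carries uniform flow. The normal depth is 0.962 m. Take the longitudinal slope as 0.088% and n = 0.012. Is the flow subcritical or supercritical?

subcritical

For a circular section of diameter D = 2.92 m at depth y = 0.962 m, the central angle is θ = 2 arccos(1 − 2y/D) = 2.445 rad. Then A = (D²/8)(θ − sin θ) = 1.923 m² and P = Dθ/2 = 3.57 m.
Hydraulic radius R = A/P = 1.923/3.57 = 0.5386 m.
V = (1/n) R^(2/3) √S = (1/0.012) × 0.5386^(2/3) × √0.00088 = 1.636 m/s. Hydraulic depth D_h = A/T = 1.923/2.745 = 0.7005 m.
Froude number Fr = V/√(g·D_h) = 1.636/√(9.81×0.7005) = 0.624, which is less than 1, so the flow is subcritical.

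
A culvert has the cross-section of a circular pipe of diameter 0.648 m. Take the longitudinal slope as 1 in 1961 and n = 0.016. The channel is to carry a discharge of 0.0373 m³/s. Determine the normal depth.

y_n = 0.23 m

Manning's equation rearranged: A R^(2/3) = nQ / (1·√S) = 0.016 × 0.0373 / (√0.0005099) = 0.02643.
Try y = 0.158 m: A R^(2/3) = 0.01277 — low.
Try y = 0.252 m: A R^(2/3) = 0.03136 — high.
Try y = 0.23 m: A R^(2/3) = 0.02646 — matches.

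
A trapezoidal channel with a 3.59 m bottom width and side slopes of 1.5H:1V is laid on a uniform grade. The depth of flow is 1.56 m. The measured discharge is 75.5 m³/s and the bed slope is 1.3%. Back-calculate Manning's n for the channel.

With bottom width b = 3.59 m and side slope z = 1.5: A = (b + zy)y = (3.59 + 1.5×1.56)×1.56 = 9.251 m²; P = b + 2y√(1+z²) = 3.59 + 2×1.56×1.803 = 9.215 m.
Hydraulic radius R = A/P = 9.251/9.215 = 1.004 m.
Rearranging Manning's equation: n = (1/Q) A R^(2/3) S^(1/2) = (1/75.5) × 9.251 × 1.004^(2/3) × √0.013 = 0.014.

n = 0.014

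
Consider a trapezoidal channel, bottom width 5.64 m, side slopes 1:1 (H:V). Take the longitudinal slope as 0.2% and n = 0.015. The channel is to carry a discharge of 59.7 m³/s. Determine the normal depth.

y_n = 2.08 m

Manning's equation rearranged: A R^(2/3) = nQ / (1·√S) = 0.015 × 59.7 / (√0.002) = 20.02.
Trying y = 2.45 m: A R^(2/3) = 26.85 — high.
Trying y = 2.08 m: A R^(2/3) = 20.03 — ≈ 20.02.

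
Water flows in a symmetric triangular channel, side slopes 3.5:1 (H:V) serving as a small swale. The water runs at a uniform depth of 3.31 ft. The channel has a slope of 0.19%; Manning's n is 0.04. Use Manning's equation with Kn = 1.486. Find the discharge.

Q = 84.6 ft³/s

For a triangular section with side slope z = 3.5: A = zy² = 3.5×3.31² = 38.35 ft²; P = 2y√(1+z²) = 2×3.31×3.64 = 24.1 ft.
Hydraulic radius R = A/P = 38.35/24.1 = 1.591 ft.
Manning's equation: Q = (1.486/n) A R^(2/3) S^(1/2) = (1.486/0.04) × 38.35 × 1.591^(2/3) × 0.0019^(1/2) = 84.6 ft³/s.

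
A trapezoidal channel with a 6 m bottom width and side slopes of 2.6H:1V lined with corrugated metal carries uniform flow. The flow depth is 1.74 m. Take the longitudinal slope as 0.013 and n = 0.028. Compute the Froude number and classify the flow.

supercritical

With bottom width b = 6 m and side slope z = 2.6: A = (b + zy)y = (6 + 2.6×1.74)×1.74 = 18.31 m²; P = b + 2y√(1+z²) = 6 + 2×1.74×2.786 = 15.69 m.
Hydraulic radius R = A/P = 18.31/15.69 = 1.167 m.
V = (1/n) R^(2/3) √S = (1/0.028) × 1.167^(2/3) × √0.013 = 4.513 m/s. Hydraulic depth D_h = A/T = 18.31/15.05 = 1.217 m.
Froude number Fr = V/√(g·D_h) = 4.513/√(9.81×1.217) = 1.31, which is greater than 1, so the flow is supercritical.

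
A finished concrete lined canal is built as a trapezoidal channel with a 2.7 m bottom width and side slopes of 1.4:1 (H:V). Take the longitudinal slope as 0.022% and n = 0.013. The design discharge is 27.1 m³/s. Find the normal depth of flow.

y_n = 2.77 m

Manning's equation rearranged: A R^(2/3) = nQ / (1·√S) = 0.013 × 27.1 / (√0.00022) = 23.75.
At y = 3.4 m: A R^(2/3) = 36.99 — over.
At y = 2.03 m: A R^(2/3) = 12.43 — short.
At y = 2.77 m: A R^(2/3) = 23.77 — ≈ 23.75.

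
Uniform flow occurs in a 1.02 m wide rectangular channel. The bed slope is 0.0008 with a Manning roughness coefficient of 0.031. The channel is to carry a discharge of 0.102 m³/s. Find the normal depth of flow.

y_n = 0.323 m

Manning's equation rearranged: A R^(2/3) = nQ / (1·√S) = 0.031 × 0.102 / (√0.0008) = 0.1118.
At y = 0.231 m: A R^(2/3) = 0.06915 — low.
At y = 0.351 m: A R^(2/3) = 0.1256 — high.
At y = 0.323 m: A R^(2/3) = 0.1118 — matches.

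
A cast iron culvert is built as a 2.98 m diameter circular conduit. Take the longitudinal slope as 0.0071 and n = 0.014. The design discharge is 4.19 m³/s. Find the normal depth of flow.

y_n = 0.701 m

Manning's equation rearranged: A R^(2/3) = nQ / (1·√S) = 0.014 × 4.19 / (√0.0071) = 0.6962.
Try y = 0.524 m: A R^(2/3) = 0.3862 — low.
Try y = 0.701 m: A R^(2/3) = 0.6956 — matches.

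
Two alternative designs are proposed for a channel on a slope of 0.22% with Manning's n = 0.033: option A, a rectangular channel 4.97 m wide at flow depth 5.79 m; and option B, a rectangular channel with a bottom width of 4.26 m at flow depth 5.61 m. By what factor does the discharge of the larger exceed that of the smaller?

Channel A: Flow area A = b·y = 4.97 × 5.79 = 28.78 m². Wetted perimeter P = b + 2y = 4.97 + 2×5.79 = 16.55 m. Hydraulic radius R = A/P = 28.78/16.55 = 1.739 m. Q_A = (1/0.033)·28.78·1.739^(2/3)·√0.0022 = 59.14 m³/s.
Channel B: Flow area A = b·y = 4.26 × 5.61 = 23.9 m². Wetted perimeter P = b + 2y = 4.26 + 2×5.61 = 15.48 m. Hydraulic radius R = A/P = 23.9/15.48 = 1.544 m. Q_B = (1/0.033)·23.9·1.544^(2/3)·√0.0022 = 45.37 m³/s.
The larger discharge is 59.14 m³/s and the smaller is 45.37 m³/s; the ratio is 1.3.

1.3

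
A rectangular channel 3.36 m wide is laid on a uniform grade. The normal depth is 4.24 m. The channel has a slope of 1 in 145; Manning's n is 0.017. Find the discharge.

Q = 78.7 m³/s

Flow area A = b·y = 3.36 × 4.24 = 14.25 m². Wetted perimeter P = b + 2y = 3.36 + 2×4.24 = 11.84 m.
Hydraulic radius R = A/P = 14.25/11.84 = 1.203 m.
Manning's equation: Q = (1/n) A R^(2/3) S^(1/2) = (1/0.017) × 14.25 × 1.203^(2/3) × 0.006897^(1/2) = 78.7 m³/s.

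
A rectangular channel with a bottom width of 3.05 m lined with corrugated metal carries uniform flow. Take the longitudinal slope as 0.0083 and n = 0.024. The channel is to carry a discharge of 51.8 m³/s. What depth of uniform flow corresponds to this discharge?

y_n = 4.16 m

Manning's equation rearranged: A R^(2/3) = nQ / (1·√S) = 0.024 × 51.8 / (√0.0083) = 13.65.
At y = 4.51 m: A R^(2/3) = 15.01 — high.
At y = 2.94 m: A R^(2/3) = 8.992 — low.
At y = 4.16 m: A R^(2/3) = 13.65 — close enough.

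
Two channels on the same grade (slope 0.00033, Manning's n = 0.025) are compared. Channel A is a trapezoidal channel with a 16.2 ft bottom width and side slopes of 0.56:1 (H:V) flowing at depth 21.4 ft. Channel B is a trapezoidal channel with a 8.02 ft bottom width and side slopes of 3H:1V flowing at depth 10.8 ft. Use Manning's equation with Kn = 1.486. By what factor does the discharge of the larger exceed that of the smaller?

Channel A: With bottom width b = 16.2 ft and side slope z = 0.56: A = (b + zy)y = (16.2 + 0.56×21.4)×21.4 = 603.1 ft²; P = b + 2y√(1+z²) = 16.2 + 2×21.4×1.146 = 65.25 ft. Hydraulic radius R = A/P = 603.1/65.25 = 9.243 ft. Q_A = (1.486/0.025)·603.1·9.243^(2/3)·√0.00033 = 2868 ft³/s.
Channel B: With bottom width b = 8.02 ft and side slope z = 3: A = (b + zy)y = (8.02 + 3×10.8)×10.8 = 436.5 ft²; P = b + 2y√(1+z²) = 8.02 + 2×10.8×3.162 = 76.33 ft. Hydraulic radius R = A/P = 436.5/76.33 = 5.719 ft. Q_B = (1.486/0.025)·436.5·5.719^(2/3)·√0.00033 = 1507 ft³/s.
The larger discharge is 2868 ft³/s and the smaller is 1507 ft³/s; the ratio is 1.9.

1.9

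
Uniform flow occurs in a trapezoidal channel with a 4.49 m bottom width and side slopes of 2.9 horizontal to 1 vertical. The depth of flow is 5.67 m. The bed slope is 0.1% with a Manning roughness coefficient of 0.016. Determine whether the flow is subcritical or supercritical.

subcritical

With bottom width b = 4.49 m and side slope z = 2.9: A = (b + zy)y = (4.49 + 2.9×5.67)×5.67 = 118.7 m²; P = b + 2y√(1+z²) = 4.49 + 2×5.67×3.068 = 39.28 m.
Hydraulic radius R = A/P = 118.7/39.28 = 3.022 m.
V = (1/n) R^(2/3) √S = (1/0.016) × 3.022^(2/3) × √0.001 = 4.131 m/s. Hydraulic depth D_h = A/T = 118.7/37.38 = 3.176 m.
Froude number Fr = V/√(g·D_h) = 4.131/√(9.81×3.176) = 0.74, which is less than 1, so the flow is subcritical.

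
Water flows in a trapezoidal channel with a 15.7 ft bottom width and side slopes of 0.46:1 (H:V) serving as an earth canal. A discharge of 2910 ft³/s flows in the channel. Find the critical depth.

At critical depth, Q² T / (g A³) = 1, i.e. A³/T = Q²/g = 2910²/32.2 = 263000.
Try y = 7.77 ft: A³/T = 147000 — too small.
Try y = 11.8 ft: A³/T = 583500 — too large.
Try y = 9.28 ft: A³/T = 262500 — matches.

y_c = 9.28 ft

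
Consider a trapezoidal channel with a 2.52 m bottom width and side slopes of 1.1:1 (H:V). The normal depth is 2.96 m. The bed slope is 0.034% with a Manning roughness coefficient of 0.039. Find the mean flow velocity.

With bottom width b = 2.52 m and side slope z = 1.1: A = (b + zy)y = (2.52 + 1.1×2.96)×2.96 = 17.1 m²; P = b + 2y√(1+z²) = 2.52 + 2×2.96×1.487 = 11.32 m.
Hydraulic radius R = A/P = 17.1/11.32 = 1.51 m.
From Manning's equation, V = (1/n) R^(2/3) S^(1/2) = (1/0.039) × 1.51^(2/3) × 0.00034^(1/2) = 0.622 m/s.

V = 0.622 m/s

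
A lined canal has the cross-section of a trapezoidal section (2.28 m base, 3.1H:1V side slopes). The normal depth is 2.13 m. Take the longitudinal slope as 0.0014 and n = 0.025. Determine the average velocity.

V = 1.66 m/s

With bottom width b = 2.28 m and side slope z = 3.1: A = (b + zy)y = (2.28 + 3.1×2.13)×2.13 = 18.92 m²; P = b + 2y√(1+z²) = 2.28 + 2×2.13×3.257 = 16.16 m.
Hydraulic radius R = A/P = 18.92/16.16 = 1.171 m.
From Manning's equation, V = (1/n) R^(2/3) S^(1/2) = (1/0.025) × 1.171^(2/3) × 0.0014^(1/2) = 1.66 m/s.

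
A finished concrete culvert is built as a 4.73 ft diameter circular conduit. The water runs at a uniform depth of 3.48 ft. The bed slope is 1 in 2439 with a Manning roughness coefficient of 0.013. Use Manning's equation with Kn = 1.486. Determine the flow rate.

Q = 40.5 ft³/s

For a circular section of diameter D = 4.73 ft at depth y = 3.48 ft, the central angle is θ = 2 arccos(1 − 2y/D) = 4.123 rad. Then A = (D²/8)(θ − sin θ) = 13.86 ft² and P = Dθ/2 = 9.752 ft.
Hydraulic radius R = A/P = 13.86/9.752 = 1.421 ft.
Manning's equation: Q = (1.486/n) A R^(2/3) S^(1/2) = (1.486/0.013) × 13.86 × 1.421^(2/3) × 0.00041^(1/2) = 40.5 ft³/s.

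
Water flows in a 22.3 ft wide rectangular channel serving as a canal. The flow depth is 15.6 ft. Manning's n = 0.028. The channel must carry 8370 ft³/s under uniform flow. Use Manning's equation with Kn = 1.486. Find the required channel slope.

Flow area A = b·y = 22.3 × 15.6 = 347.9 ft². Wetted perimeter P = b + 2y = 22.3 + 2×15.6 = 53.5 ft.
Hydraulic radius R = A/P = 347.9/53.5 = 6.502 ft.
From Manning's equation, S = [nQ / (1.486 A R^(2/3))]² = [0.028 × 8370 / (1.486 × 347.9 × 6.502^(2/3))]² = 0.0169.

S = 0.0169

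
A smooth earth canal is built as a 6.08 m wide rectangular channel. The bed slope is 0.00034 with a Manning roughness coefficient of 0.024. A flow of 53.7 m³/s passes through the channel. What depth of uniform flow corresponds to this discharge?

y_n = 6.97 m

Manning's equation rearranged: A R^(2/3) = nQ / (1·√S) = 0.024 × 53.7 / (√0.00034) = 69.89.
Try y = 7.72 m: A R^(2/3) = 78.94 — over.
Try y = 5.58 m: A R^(2/3) = 53.28 — short.
Try y = 6.97 m: A R^(2/3) = 69.86 — matches.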